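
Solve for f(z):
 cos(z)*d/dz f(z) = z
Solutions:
 f(z) = C1 + Integral(z/cos(z), z)


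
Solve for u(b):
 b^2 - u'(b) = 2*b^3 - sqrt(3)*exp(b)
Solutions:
 u(b) = C1 - b^4/2 + b^3/3 + sqrt(3)*exp(b)


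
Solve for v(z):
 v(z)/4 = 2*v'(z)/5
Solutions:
 v(z) = C1*exp(5*z/8)


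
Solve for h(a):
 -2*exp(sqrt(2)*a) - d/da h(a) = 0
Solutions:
 h(a) = C1 - sqrt(2)*exp(sqrt(2)*a)


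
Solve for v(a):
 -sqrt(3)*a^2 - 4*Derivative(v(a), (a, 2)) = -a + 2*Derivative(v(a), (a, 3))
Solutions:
 v(a) = C1 + C2*a + C3*exp(-2*a) - sqrt(3)*a^4/48 + a^3*(1 + sqrt(3))/24 - a^2*(1 + sqrt(3))/16


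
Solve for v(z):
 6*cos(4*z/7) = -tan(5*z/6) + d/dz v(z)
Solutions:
 v(z) = C1 - 6*log(cos(5*z/6))/5 + 21*sin(4*z/7)/2


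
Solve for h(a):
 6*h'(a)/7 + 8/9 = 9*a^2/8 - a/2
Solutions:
 h(a) = C1 + 7*a^3/16 - 7*a^2/24 - 28*a/27


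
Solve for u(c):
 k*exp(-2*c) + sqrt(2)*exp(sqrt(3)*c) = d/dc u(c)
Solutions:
 u(c) = C1 - k*exp(-2*c)/2 + sqrt(6)*exp(sqrt(3)*c)/3


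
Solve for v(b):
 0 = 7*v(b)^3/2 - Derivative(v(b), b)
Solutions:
 v(b) = -sqrt(-1/(C1 + 7*b))
 v(b) = sqrt(-1/(C1 + 7*b))


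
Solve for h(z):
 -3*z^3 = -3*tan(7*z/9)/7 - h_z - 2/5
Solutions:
 h(z) = C1 + 3*z^4/4 - 2*z/5 + 27*log(cos(7*z/9))/49


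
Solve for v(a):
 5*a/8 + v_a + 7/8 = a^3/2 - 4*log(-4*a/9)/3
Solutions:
 v(a) = C1 + a^4/8 - 5*a^2/16 - 4*a*log(-a)/3 + a*(-64*log(2) + 11 + 64*log(3))/24


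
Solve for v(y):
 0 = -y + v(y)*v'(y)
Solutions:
 v(y) = -sqrt(C1 + y^2)
 v(y) = sqrt(C1 + y^2)


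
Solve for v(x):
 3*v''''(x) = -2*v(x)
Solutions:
 v(x) = (C1*sin(6^(3/4)*x/6) + C2*cos(6^(3/4)*x/6))*exp(-6^(3/4)*x/6) + (C3*sin(6^(3/4)*x/6) + C4*cos(6^(3/4)*x/6))*exp(6^(3/4)*x/6)


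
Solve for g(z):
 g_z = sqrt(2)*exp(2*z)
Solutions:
 g(z) = C1 + sqrt(2)*exp(2*z)/2


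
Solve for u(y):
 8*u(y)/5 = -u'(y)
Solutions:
 u(y) = C1*exp(-8*y/5)


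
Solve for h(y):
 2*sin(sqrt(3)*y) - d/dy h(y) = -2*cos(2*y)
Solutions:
 h(y) = C1 + sin(2*y) - 2*sqrt(3)*cos(sqrt(3)*y)/3


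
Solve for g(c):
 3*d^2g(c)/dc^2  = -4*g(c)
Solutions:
 g(c) = C1*sin(2*sqrt(3)*c/3) + C2*cos(2*sqrt(3)*c/3)


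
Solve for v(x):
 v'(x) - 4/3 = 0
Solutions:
 v(x) = C1 + 4*x/3


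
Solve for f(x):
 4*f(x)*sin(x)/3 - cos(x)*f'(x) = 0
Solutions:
 f(x) = C1/cos(x)^(4/3)


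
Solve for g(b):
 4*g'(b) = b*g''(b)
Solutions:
 g(b) = C1 + C2*b^5


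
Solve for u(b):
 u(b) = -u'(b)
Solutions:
 u(b) = C1*exp(-b)


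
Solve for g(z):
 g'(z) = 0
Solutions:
 g(z) = C1


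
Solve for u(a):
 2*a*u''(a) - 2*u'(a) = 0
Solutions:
 u(a) = C1 + C2*a^2


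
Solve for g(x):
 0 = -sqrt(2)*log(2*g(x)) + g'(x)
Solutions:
 -sqrt(2)*Integral(1/(log(_y) + log(2)), (_y, g(x)))/2 = C1 - x


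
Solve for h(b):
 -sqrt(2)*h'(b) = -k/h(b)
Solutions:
 h(b) = -sqrt(C1 + sqrt(2)*b*k)
 h(b) = sqrt(C1 + sqrt(2)*b*k)


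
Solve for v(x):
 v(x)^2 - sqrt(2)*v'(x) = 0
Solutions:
 v(x) = -2/(C1 + sqrt(2)*x)


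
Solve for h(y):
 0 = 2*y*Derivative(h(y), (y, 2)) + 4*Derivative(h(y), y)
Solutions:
 h(y) = C1 + C2/y


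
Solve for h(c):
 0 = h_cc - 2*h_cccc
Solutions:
 h(c) = C1 + C2*c + C3*exp(-sqrt(2)*c/2) + C4*exp(sqrt(2)*c/2)


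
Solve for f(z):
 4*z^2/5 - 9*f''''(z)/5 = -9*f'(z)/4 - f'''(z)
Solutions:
 f(z) = C1 + C2*exp(z*(-5^(1/3)*(81*sqrt(60249) + 19883)^(1/3) - 20*5^(2/3)/(81*sqrt(60249) + 19883)^(1/3) + 20)/108)*sin(sqrt(3)*5^(1/3)*z*(-(81*sqrt(60249) + 19883)^(1/3) + 20*5^(1/3)/(81*sqrt(60249) + 19883)^(1/3))/108) + C3*exp(z*(-5^(1/3)*(81*sqrt(60249) + 19883)^(1/3) - 20*5^(2/3)/(81*sqrt(60249) + 19883)^(1/3) + 20)/108)*cos(sqrt(3)*5^(1/3)*z*(-(81*sqrt(60249) + 19883)^(1/3) + 20*5^(1/3)/(81*sqrt(60249) + 19883)^(1/3))/108) + C4*exp(z*(20*5^(2/3)/(81*sqrt(60249) + 19883)^(1/3) + 10 + 5^(1/3)*(81*sqrt(60249) + 19883)^(1/3))/54) - 16*z^3/135 + 128*z/405


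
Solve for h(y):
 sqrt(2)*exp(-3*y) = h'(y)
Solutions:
 h(y) = C1 - sqrt(2)*exp(-3*y)/3


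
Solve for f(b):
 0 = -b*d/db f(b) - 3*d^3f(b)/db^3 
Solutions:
 f(b) = C1 + Integral(C2*airyai(-3^(2/3)*b/3) + C3*airybi(-3^(2/3)*b/3), b)


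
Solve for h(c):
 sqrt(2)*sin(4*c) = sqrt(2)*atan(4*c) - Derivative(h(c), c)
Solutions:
 h(c) = C1 + sqrt(2)*(c*atan(4*c) - log(16*c^2 + 1)/8) + sqrt(2)*cos(4*c)/4


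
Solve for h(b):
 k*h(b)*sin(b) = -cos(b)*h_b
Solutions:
 h(b) = C1*exp(k*log(cos(b)))


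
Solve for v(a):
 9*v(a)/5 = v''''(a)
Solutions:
 v(a) = C1*exp(-sqrt(3)*5^(3/4)*a/5) + C2*exp(sqrt(3)*5^(3/4)*a/5) + C3*sin(sqrt(3)*5^(3/4)*a/5) + C4*cos(sqrt(3)*5^(3/4)*a/5)


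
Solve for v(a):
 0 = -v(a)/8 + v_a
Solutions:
 v(a) = C1*exp(a/8)


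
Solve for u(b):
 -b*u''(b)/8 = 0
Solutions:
 u(b) = C1 + C2*b


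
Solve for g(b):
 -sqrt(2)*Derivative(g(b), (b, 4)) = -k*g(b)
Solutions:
 g(b) = C1*exp(-2^(7/8)*b*k^(1/4)/2) + C2*exp(2^(7/8)*b*k^(1/4)/2) + C3*exp(-2^(7/8)*I*b*k^(1/4)/2) + C4*exp(2^(7/8)*I*b*k^(1/4)/2)


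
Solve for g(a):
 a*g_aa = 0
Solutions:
 g(a) = C1 + C2*a


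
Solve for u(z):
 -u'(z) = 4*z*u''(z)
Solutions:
 u(z) = C1 + C2*z^(3/4)


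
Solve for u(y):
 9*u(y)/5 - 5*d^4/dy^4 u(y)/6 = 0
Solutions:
 u(y) = C1*exp(-sqrt(5)*54^(1/4)*y/5) + C2*exp(sqrt(5)*54^(1/4)*y/5) + C3*sin(sqrt(5)*54^(1/4)*y/5) + C4*cos(sqrt(5)*54^(1/4)*y/5)


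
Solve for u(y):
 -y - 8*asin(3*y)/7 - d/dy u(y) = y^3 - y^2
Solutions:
 u(y) = C1 - y^4/4 + y^3/3 - y^2/2 - 8*y*asin(3*y)/7 - 8*sqrt(1 - 9*y^2)/21


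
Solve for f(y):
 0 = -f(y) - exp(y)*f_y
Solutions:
 f(y) = C1*exp(exp(-y))


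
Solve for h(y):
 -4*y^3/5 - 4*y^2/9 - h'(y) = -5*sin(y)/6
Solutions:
 h(y) = C1 - y^4/5 - 4*y^3/27 - 5*cos(y)/6


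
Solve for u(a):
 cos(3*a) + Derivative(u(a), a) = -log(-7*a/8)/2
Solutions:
 u(a) = C1 - a*log(-a)/2 - a*log(7) + a/2 + a*log(2) + a*log(14)/2 - sin(3*a)/3


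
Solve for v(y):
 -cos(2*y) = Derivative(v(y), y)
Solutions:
 v(y) = C1 - sin(2*y)/2


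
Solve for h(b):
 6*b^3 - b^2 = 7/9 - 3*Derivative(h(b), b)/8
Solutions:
 h(b) = C1 - 4*b^4 + 8*b^3/9 + 56*b/27


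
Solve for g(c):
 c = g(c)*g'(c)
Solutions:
 g(c) = -sqrt(C1 + c^2)
 g(c) = sqrt(C1 + c^2)


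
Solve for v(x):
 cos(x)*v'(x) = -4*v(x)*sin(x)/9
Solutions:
 v(x) = C1*cos(x)^(4/9)


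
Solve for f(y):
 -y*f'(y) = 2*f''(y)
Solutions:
 f(y) = C1 + C2*erf(y/2)


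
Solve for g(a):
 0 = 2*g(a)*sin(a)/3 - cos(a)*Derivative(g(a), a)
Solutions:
 g(a) = C1/cos(a)^(2/3)


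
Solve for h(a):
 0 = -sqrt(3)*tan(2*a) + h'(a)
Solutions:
 h(a) = C1 - sqrt(3)*log(cos(2*a))/2


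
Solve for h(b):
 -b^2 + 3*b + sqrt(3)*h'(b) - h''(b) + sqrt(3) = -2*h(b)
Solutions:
 h(b) = C1*exp(b*(-sqrt(11) + sqrt(3))/2) + C2*exp(b*(sqrt(3) + sqrt(11))/2) + b^2/2 - 3*b/2 - sqrt(3)*b/2 + sqrt(3)/4 + 5/4


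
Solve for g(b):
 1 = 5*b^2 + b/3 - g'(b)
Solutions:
 g(b) = C1 + 5*b^3/3 + b^2/6 - b


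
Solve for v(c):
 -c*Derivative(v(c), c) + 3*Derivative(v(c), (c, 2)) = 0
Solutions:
 v(c) = C1 + C2*erfi(sqrt(6)*c/6)


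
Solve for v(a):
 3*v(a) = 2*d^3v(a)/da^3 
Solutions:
 v(a) = C3*exp(2^(2/3)*3^(1/3)*a/2) + (C1*sin(2^(2/3)*3^(5/6)*a/4) + C2*cos(2^(2/3)*3^(5/6)*a/4))*exp(-2^(2/3)*3^(1/3)*a/4)


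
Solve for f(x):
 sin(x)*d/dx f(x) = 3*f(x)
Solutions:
 f(x) = C1*(cos(x) - 1)^(3/2)/(cos(x) + 1)^(3/2)


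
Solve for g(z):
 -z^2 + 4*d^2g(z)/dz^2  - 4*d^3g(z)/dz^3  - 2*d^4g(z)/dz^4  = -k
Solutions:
 g(z) = C1 + C2*z + C3*exp(z*(-1 + sqrt(3))) + C4*exp(-z*(1 + sqrt(3))) + z^4/48 + z^3/12 + z^2*(3 - k)/8


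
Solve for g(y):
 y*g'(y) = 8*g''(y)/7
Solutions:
 g(y) = C1 + C2*erfi(sqrt(7)*y/4)


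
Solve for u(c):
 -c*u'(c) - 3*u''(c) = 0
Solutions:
 u(c) = C1 + C2*erf(sqrt(6)*c/6)


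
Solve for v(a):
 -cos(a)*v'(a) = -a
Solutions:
 v(a) = C1 + Integral(a/cos(a), a)


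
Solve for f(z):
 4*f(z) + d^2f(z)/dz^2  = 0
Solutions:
 f(z) = C1*sin(2*z) + C2*cos(2*z)


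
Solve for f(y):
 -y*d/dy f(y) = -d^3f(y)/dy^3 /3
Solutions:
 f(y) = C1 + Integral(C2*airyai(3^(1/3)*y) + C3*airybi(3^(1/3)*y), y)


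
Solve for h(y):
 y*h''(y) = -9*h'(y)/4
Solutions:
 h(y) = C1 + C2/y^(5/4)


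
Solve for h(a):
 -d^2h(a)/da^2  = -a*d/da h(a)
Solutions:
 h(a) = C1 + C2*erfi(sqrt(2)*a/2)


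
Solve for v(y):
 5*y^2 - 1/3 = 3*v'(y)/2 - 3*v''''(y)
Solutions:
 v(y) = C1 + C4*exp(2^(2/3)*y/2) + 10*y^3/9 - 2*y/9 + (C2*sin(2^(2/3)*sqrt(3)*y/4) + C3*cos(2^(2/3)*sqrt(3)*y/4))*exp(-2^(2/3)*y/4)


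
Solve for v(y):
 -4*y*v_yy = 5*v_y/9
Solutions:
 v(y) = C1 + C2*y^(31/36)


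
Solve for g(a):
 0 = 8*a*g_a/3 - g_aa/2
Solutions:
 g(a) = C1 + C2*erfi(2*sqrt(6)*a/3)


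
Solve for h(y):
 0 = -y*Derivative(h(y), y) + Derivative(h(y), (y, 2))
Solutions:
 h(y) = C1 + C2*erfi(sqrt(2)*y/2)


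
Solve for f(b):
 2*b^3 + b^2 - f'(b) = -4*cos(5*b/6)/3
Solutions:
 f(b) = C1 + b^4/2 + b^3/3 + 8*sin(5*b/6)/5


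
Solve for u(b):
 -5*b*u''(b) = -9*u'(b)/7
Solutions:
 u(b) = C1 + C2*b^(44/35)


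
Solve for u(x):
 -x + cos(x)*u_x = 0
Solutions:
 u(x) = C1 + Integral(x/cos(x), x)


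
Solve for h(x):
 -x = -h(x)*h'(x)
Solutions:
 h(x) = -sqrt(C1 + x^2)
 h(x) = sqrt(C1 + x^2)


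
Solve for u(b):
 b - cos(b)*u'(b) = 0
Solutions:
 u(b) = C1 + Integral(b/cos(b), b)


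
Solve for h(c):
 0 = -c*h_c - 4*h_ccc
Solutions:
 h(c) = C1 + Integral(C2*airyai(-2^(1/3)*c/2) + C3*airybi(-2^(1/3)*c/2), c)


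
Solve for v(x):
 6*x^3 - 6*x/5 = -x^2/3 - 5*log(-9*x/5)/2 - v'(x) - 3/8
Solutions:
 v(x) = C1 - 3*x^4/2 - x^3/9 + 3*x^2/5 - 5*x*log(-x)/2 + x*(-5*log(3) + 17/8 + 5*log(5)/2)


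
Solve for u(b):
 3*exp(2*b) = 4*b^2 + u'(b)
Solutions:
 u(b) = C1 - 4*b^3/3 + 3*exp(2*b)/2


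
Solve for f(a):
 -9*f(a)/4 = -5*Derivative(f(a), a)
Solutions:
 f(a) = C1*exp(9*a/20)


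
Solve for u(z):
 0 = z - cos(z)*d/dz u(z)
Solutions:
 u(z) = C1 + Integral(z/cos(z), z)


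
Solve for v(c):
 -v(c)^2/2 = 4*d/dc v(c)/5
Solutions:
 v(c) = 8/(C1 + 5*c)


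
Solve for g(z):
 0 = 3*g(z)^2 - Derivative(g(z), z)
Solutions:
 g(z) = -1/(C1 + 3*z)


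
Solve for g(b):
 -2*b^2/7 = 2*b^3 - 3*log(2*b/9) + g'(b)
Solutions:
 g(b) = C1 - b^4/2 - 2*b^3/21 + 3*b*log(b) + b*log(8/729) - 3*b


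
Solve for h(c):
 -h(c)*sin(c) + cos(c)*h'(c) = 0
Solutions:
 h(c) = C1/cos(c)


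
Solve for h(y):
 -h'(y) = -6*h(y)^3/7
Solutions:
 h(y) = -sqrt(14)*sqrt(-1/(C1 + 6*y))/2
 h(y) = sqrt(14)*sqrt(-1/(C1 + 6*y))/2


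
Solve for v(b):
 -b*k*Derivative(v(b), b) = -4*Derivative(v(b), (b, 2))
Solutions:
 v(b) = Piecewise((-sqrt(2)*sqrt(pi)*C1*erf(sqrt(2)*b*sqrt(-k)/4)/sqrt(-k) - C2, (k > 0) | (k < 0)), (-C1*b - C2, True))


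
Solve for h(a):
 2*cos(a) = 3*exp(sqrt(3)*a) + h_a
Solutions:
 h(a) = C1 - sqrt(3)*exp(sqrt(3)*a) + 2*sin(a)


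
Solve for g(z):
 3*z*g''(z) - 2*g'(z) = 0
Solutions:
 g(z) = C1 + C2*z^(5/3)


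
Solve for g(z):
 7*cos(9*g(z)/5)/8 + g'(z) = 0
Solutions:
 7*z/8 - 5*log(sin(9*g(z)/5) - 1)/18 + 5*log(sin(9*g(z)/5) + 1)/18 = C1


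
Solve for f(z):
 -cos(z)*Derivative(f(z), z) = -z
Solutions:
 f(z) = C1 + Integral(z/cos(z), z)


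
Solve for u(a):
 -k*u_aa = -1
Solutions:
 u(a) = C1 + C2*a + a^2/(2*k)


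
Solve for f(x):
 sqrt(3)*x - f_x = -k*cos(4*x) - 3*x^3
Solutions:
 f(x) = C1 + k*sin(4*x)/4 + 3*x^4/4 + sqrt(3)*x^2/2


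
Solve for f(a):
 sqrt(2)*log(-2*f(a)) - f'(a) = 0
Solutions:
 -sqrt(2)*Integral(1/(log(-_y) + log(2)), (_y, f(a)))/2 = C1 - a


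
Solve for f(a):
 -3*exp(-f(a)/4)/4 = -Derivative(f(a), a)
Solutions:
 f(a) = 4*log(C1 + 3*a/16)


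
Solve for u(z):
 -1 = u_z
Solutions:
 u(z) = C1 - z


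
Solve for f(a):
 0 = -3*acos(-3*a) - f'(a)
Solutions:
 f(a) = C1 - 3*a*acos(-3*a) - sqrt(1 - 9*a^2)


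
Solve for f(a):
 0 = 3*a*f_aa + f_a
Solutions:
 f(a) = C1 + C2*a^(2/3)


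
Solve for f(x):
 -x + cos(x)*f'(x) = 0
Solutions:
 f(x) = C1 + Integral(x/cos(x), x)


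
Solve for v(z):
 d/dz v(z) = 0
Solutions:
 v(z) = C1


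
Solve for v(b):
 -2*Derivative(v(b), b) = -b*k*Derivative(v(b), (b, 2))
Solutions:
 v(b) = C1 + b^(((re(k) + 2)*re(k) + im(k)^2)/(re(k)^2 + im(k)^2))*(C2*sin(2*log(b)*Abs(im(k))/(re(k)^2 + im(k)^2)) + C3*cos(2*log(b)*im(k)/(re(k)^2 + im(k)^2)))


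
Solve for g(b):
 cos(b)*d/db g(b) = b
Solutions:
 g(b) = C1 + Integral(b/cos(b), b)


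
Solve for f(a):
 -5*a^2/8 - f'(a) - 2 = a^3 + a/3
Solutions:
 f(a) = C1 - a^4/4 - 5*a^3/24 - a^2/6 - 2*a


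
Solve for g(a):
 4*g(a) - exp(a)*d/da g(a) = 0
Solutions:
 g(a) = C1*exp(-4*exp(-a))


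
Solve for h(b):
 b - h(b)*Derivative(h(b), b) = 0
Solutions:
 h(b) = -sqrt(C1 + b^2)
 h(b) = sqrt(C1 + b^2)


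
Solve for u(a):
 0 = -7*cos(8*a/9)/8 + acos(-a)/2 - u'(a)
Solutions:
 u(a) = C1 + a*acos(-a)/2 + sqrt(1 - a^2)/2 - 63*sin(8*a/9)/64


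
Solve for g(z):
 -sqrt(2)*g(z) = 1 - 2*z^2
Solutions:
 g(z) = sqrt(2)*(z^2 - 1/2)


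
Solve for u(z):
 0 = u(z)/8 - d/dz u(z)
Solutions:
 u(z) = C1*exp(z/8)


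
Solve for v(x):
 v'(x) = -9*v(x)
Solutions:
 v(x) = C1*exp(-9*x)


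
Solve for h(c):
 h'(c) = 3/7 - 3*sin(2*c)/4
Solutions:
 h(c) = C1 + 3*c/7 + 3*cos(2*c)/8


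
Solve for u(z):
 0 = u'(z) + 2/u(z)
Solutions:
 u(z) = -sqrt(C1 - 4*z)
 u(z) = sqrt(C1 - 4*z)


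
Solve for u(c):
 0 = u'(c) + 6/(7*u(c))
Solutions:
 u(c) = -sqrt(C1 - 84*c)/7
 u(c) = sqrt(C1 - 84*c)/7


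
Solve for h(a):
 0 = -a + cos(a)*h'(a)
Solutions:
 h(a) = C1 + Integral(a/cos(a), a)


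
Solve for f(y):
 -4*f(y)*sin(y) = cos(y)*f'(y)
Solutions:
 f(y) = C1*cos(y)^4


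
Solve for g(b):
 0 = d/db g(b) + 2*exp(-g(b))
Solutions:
 g(b) = log(C1 - 2*b)


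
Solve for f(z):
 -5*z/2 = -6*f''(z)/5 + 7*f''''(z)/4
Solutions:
 f(z) = C1 + C2*z + C3*exp(-2*sqrt(210)*z/35) + C4*exp(2*sqrt(210)*z/35) + 25*z^3/72


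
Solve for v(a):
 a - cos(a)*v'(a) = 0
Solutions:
 v(a) = C1 + Integral(a/cos(a), a)


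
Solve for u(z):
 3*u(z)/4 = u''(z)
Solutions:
 u(z) = C1*exp(-sqrt(3)*z/2) + C2*exp(sqrt(3)*z/2)


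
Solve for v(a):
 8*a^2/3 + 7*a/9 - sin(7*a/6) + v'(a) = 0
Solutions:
 v(a) = C1 - 8*a^3/9 - 7*a^2/18 - 6*cos(7*a/6)/7


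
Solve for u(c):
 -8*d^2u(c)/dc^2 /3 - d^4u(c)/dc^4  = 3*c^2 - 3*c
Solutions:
 u(c) = C1 + C2*c + C3*sin(2*sqrt(6)*c/3) + C4*cos(2*sqrt(6)*c/3) - 3*c^4/32 + 3*c^3/16 + 27*c^2/64


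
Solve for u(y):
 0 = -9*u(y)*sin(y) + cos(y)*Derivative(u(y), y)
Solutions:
 u(y) = C1/cos(y)^9


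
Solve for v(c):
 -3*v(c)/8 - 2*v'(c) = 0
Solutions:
 v(c) = C1*exp(-3*c/16)


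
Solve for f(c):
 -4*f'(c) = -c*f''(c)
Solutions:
 f(c) = C1 + C2*c^5


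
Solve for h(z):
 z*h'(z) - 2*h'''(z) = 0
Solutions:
 h(z) = C1 + Integral(C2*airyai(2^(2/3)*z/2) + C3*airybi(2^(2/3)*z/2), z)


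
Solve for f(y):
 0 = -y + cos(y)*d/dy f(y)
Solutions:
 f(y) = C1 + Integral(y/cos(y), y)


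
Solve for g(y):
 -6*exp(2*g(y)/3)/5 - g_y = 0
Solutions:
 g(y) = 3*log(-sqrt(-1/(C1 - 6*y))) - 3*log(2) + 3*log(30)/2
 g(y) = 3*log(-1/(C1 - 6*y))/2 - 3*log(2) + 3*log(30)/2


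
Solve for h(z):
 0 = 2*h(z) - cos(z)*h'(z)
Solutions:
 h(z) = C1*(sin(z) + 1)/(sin(z) - 1)


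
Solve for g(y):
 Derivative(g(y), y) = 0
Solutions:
 g(y) = C1


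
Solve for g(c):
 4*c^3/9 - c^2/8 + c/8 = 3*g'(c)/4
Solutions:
 g(c) = C1 + 4*c^4/27 - c^3/18 + c^2/12


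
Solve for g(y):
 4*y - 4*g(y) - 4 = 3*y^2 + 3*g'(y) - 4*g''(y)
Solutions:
 g(y) = C1*exp(y*(3 - sqrt(73))/8) + C2*exp(y*(3 + sqrt(73))/8) - 3*y^2/4 + 17*y/8 - 131/32


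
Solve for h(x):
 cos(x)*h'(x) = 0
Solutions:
 h(x) = C1


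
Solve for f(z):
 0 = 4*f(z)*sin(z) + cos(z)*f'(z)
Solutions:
 f(z) = C1*cos(z)^4


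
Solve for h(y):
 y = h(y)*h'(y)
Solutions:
 h(y) = -sqrt(C1 + y^2)
 h(y) = sqrt(C1 + y^2)


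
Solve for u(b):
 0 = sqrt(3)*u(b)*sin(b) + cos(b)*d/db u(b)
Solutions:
 u(b) = C1*cos(b)^(sqrt(3))


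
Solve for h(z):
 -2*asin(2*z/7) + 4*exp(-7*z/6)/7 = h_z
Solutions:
 h(z) = C1 - 2*z*asin(2*z/7) - sqrt(49 - 4*z^2) - 24*exp(-7*z/6)/49


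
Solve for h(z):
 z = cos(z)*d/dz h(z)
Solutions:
 h(z) = C1 + Integral(z/cos(z), z)


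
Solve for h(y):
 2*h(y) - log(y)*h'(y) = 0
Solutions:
 h(y) = C1*exp(2*li(y))


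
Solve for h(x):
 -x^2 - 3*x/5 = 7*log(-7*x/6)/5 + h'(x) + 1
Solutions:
 h(x) = C1 - x^3/3 - 3*x^2/10 - 7*x*log(-x)/5 + x*(-7*log(7) + 2 + 7*log(6))/5


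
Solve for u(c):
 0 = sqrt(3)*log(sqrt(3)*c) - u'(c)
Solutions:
 u(c) = C1 + sqrt(3)*c*log(c) - sqrt(3)*c + sqrt(3)*c*log(3)/2


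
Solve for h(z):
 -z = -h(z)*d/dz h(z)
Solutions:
 h(z) = -sqrt(C1 + z^2)
 h(z) = sqrt(C1 + z^2)


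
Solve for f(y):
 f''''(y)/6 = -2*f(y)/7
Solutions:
 f(y) = (C1*sin(3^(1/4)*7^(3/4)*y/7) + C2*cos(3^(1/4)*7^(3/4)*y/7))*exp(-3^(1/4)*7^(3/4)*y/7) + (C3*sin(3^(1/4)*7^(3/4)*y/7) + C4*cos(3^(1/4)*7^(3/4)*y/7))*exp(3^(1/4)*7^(3/4)*y/7)


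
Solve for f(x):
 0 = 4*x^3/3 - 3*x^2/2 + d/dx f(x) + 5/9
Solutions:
 f(x) = C1 - x^4/3 + x^3/2 - 5*x/9


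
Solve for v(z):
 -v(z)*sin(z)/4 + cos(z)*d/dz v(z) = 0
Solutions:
 v(z) = C1/cos(z)^(1/4)


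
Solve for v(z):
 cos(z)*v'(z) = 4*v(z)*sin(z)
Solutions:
 v(z) = C1/cos(z)^4


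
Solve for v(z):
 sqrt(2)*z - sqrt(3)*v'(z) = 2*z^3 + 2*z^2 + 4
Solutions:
 v(z) = C1 - sqrt(3)*z^4/6 - 2*sqrt(3)*z^3/9 + sqrt(6)*z^2/6 - 4*sqrt(3)*z/3


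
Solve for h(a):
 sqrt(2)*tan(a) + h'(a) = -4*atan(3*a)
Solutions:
 h(a) = C1 - 4*a*atan(3*a) + 2*log(9*a^2 + 1)/3 + sqrt(2)*log(cos(a))


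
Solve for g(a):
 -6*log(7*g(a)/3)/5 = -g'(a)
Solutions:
 5*Integral(1/(-log(_y) - log(7) + log(3)), (_y, g(a)))/6 = C1 - a


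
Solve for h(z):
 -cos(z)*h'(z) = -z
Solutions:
 h(z) = C1 + Integral(z/cos(z), z)


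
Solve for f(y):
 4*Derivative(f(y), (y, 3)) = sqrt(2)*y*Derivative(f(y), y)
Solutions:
 f(y) = C1 + Integral(C2*airyai(sqrt(2)*y/2) + C3*airybi(sqrt(2)*y/2), y)


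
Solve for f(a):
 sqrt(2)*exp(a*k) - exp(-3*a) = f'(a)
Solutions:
 f(a) = C1 + exp(-3*a)/3 + sqrt(2)*exp(a*k)/k


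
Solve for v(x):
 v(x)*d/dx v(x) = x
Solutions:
 v(x) = -sqrt(C1 + x^2)
 v(x) = sqrt(C1 + x^2)


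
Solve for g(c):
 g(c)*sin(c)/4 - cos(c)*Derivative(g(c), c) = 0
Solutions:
 g(c) = C1/cos(c)^(1/4)


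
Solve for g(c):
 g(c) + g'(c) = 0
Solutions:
 g(c) = C1*exp(-c)


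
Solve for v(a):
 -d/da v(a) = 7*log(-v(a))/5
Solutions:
 -li(-v(a)) = C1 - 7*a/5


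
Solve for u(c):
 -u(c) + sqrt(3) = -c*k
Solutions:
 u(c) = c*k + sqrt(3)


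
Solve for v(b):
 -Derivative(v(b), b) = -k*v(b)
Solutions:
 v(b) = C1*exp(b*k)


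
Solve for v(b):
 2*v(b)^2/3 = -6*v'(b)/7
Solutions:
 v(b) = 9/(C1 + 7*b)


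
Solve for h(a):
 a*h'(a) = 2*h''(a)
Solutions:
 h(a) = C1 + C2*erfi(a/2)


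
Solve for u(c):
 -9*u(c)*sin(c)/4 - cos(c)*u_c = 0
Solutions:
 u(c) = C1*cos(c)^(9/4)


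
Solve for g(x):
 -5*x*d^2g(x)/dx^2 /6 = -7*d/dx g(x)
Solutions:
 g(x) = C1 + C2*x^(47/5)


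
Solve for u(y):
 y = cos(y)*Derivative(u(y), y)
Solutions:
 u(y) = C1 + Integral(y/cos(y), y)


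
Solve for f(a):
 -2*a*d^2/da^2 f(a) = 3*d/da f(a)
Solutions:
 f(a) = C1 + C2/sqrt(a)


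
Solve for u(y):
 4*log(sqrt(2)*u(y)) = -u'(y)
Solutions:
 Integral(1/(2*log(_y) + log(2)), (_y, u(y)))/2 = C1 - y


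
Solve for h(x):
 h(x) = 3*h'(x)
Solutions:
 h(x) = C1*exp(x/3)


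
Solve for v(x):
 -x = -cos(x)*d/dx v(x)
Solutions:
 v(x) = C1 + Integral(x/cos(x), x)


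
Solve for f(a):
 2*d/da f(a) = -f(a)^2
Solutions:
 f(a) = 2/(C1 + a)


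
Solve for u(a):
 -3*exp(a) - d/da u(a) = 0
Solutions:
 u(a) = C1 - 3*exp(a)


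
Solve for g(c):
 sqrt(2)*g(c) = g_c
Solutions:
 g(c) = C1*exp(sqrt(2)*c)


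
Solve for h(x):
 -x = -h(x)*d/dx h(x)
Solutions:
 h(x) = -sqrt(C1 + x^2)
 h(x) = sqrt(C1 + x^2)


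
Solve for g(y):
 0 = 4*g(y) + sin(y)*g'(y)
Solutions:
 g(y) = C1*(cos(y)^2 + 2*cos(y) + 1)/(cos(y)^2 - 2*cos(y) + 1)


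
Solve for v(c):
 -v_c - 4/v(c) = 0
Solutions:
 v(c) = -sqrt(C1 - 8*c)
 v(c) = sqrt(C1 - 8*c)


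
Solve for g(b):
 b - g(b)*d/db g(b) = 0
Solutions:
 g(b) = -sqrt(C1 + b^2)
 g(b) = sqrt(C1 + b^2)


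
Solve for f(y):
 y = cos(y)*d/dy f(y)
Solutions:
 f(y) = C1 + Integral(y/cos(y), y)


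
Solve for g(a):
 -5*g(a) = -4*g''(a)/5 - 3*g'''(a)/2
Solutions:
 g(a) = C1*exp(-a*(64/(225*sqrt(452553) + 151363)^(1/3) + 16 + (225*sqrt(452553) + 151363)^(1/3))/90)*sin(sqrt(3)*a*(-(225*sqrt(452553) + 151363)^(1/3) + 64/(225*sqrt(452553) + 151363)^(1/3))/90) + C2*exp(-a*(64/(225*sqrt(452553) + 151363)^(1/3) + 16 + (225*sqrt(452553) + 151363)^(1/3))/90)*cos(sqrt(3)*a*(-(225*sqrt(452553) + 151363)^(1/3) + 64/(225*sqrt(452553) + 151363)^(1/3))/90) + C3*exp(a*(-8 + 64/(225*sqrt(452553) + 151363)^(1/3) + (225*sqrt(452553) + 151363)^(1/3))/45)


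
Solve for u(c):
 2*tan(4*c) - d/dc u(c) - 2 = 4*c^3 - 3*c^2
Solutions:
 u(c) = C1 - c^4 + c^3 - 2*c - log(cos(4*c))/2


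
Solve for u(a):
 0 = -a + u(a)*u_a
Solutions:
 u(a) = -sqrt(C1 + a^2)
 u(a) = sqrt(C1 + a^2)


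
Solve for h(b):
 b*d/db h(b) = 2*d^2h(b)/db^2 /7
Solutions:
 h(b) = C1 + C2*erfi(sqrt(7)*b/2)


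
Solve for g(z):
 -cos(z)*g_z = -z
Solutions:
 g(z) = C1 + Integral(z/cos(z), z)


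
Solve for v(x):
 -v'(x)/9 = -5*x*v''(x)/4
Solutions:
 v(x) = C1 + C2*x^(49/45)


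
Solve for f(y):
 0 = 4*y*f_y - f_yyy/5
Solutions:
 f(y) = C1 + Integral(C2*airyai(20^(1/3)*y) + C3*airybi(20^(1/3)*y), y)


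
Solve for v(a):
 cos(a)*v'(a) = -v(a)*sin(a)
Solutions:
 v(a) = C1*cos(a)


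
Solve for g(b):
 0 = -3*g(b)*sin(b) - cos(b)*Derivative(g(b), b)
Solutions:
 g(b) = C1*cos(b)^3


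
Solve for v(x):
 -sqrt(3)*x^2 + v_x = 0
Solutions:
 v(x) = C1 + sqrt(3)*x^3/3


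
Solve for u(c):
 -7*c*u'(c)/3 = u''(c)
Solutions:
 u(c) = C1 + C2*erf(sqrt(42)*c/6)


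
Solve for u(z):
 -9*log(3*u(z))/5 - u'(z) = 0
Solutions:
 5*Integral(1/(log(_y) + log(3)), (_y, u(z)))/9 = C1 - z


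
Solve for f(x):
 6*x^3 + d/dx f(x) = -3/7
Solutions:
 f(x) = C1 - 3*x^4/2 - 3*x/7


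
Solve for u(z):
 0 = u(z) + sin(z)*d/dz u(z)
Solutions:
 u(z) = C1*sqrt(cos(z) + 1)/sqrt(cos(z) - 1)


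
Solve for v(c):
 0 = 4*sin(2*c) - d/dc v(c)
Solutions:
 v(c) = C1 - 2*cos(2*c)


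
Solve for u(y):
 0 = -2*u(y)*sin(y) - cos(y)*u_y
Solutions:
 u(y) = C1*cos(y)^2


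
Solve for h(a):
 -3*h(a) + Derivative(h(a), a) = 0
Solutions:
 h(a) = C1*exp(3*a)


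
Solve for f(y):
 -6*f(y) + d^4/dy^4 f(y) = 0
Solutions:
 f(y) = C1*exp(-6^(1/4)*y) + C2*exp(6^(1/4)*y) + C3*sin(6^(1/4)*y) + C4*cos(6^(1/4)*y)


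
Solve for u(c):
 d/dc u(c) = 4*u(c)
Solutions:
 u(c) = C1*exp(4*c)


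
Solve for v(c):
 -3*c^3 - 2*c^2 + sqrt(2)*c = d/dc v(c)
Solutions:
 v(c) = C1 - 3*c^4/4 - 2*c^3/3 + sqrt(2)*c^2/2


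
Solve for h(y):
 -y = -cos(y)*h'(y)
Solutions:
 h(y) = C1 + Integral(y/cos(y), y)


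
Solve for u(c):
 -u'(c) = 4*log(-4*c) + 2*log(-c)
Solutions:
 u(c) = C1 - 6*c*log(-c) + 2*c*(3 - 4*log(2))


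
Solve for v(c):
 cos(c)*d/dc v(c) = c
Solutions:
 v(c) = C1 + Integral(c/cos(c), c)


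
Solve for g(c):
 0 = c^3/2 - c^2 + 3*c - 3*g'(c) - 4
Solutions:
 g(c) = C1 + c^4/24 - c^3/9 + c^2/2 - 4*c/3


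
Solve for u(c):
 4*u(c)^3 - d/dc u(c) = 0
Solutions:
 u(c) = -sqrt(2)*sqrt(-1/(C1 + 4*c))/2
 u(c) = sqrt(2)*sqrt(-1/(C1 + 4*c))/2


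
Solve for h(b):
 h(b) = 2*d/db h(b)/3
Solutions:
 h(b) = C1*exp(3*b/2)


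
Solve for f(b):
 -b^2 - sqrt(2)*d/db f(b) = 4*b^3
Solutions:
 f(b) = C1 - sqrt(2)*b^4/2 - sqrt(2)*b^3/6


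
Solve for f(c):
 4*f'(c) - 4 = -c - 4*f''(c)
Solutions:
 f(c) = C1 + C2*exp(-c) - c^2/8 + 5*c/4


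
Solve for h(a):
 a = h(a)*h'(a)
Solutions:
 h(a) = -sqrt(C1 + a^2)
 h(a) = sqrt(C1 + a^2)


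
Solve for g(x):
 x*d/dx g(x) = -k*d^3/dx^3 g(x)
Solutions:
 g(x) = C1 + Integral(C2*airyai(x*(-1/k)^(1/3)) + C3*airybi(x*(-1/k)^(1/3)), x)


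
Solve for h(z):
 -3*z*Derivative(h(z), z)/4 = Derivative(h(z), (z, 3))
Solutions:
 h(z) = C1 + Integral(C2*airyai(-6^(1/3)*z/2) + C3*airybi(-6^(1/3)*z/2), z)


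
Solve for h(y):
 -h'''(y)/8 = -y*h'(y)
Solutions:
 h(y) = C1 + Integral(C2*airyai(2*y) + C3*airybi(2*y), y)


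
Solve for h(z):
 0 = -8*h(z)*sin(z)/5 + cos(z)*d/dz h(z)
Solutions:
 h(z) = C1/cos(z)^(8/5)


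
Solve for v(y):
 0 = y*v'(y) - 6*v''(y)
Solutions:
 v(y) = C1 + C2*erfi(sqrt(3)*y/6)


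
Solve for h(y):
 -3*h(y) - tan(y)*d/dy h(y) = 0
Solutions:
 h(y) = C1/sin(y)^3


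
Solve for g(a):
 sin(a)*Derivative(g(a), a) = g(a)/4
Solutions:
 g(a) = C1*(cos(a) - 1)^(1/8)/(cos(a) + 1)^(1/8)


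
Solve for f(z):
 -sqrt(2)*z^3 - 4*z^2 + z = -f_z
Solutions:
 f(z) = C1 + sqrt(2)*z^4/4 + 4*z^3/3 - z^2/2


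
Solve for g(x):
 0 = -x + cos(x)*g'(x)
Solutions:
 g(x) = C1 + Integral(x/cos(x), x)


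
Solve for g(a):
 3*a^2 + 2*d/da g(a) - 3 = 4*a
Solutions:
 g(a) = C1 - a^3/2 + a^2 + 3*a/2


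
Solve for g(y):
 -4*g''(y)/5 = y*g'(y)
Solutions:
 g(y) = C1 + C2*erf(sqrt(10)*y/4)


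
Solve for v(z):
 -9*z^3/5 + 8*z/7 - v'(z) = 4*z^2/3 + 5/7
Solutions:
 v(z) = C1 - 9*z^4/20 - 4*z^3/9 + 4*z^2/7 - 5*z/7


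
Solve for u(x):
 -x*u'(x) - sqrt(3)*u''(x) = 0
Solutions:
 u(x) = C1 + C2*erf(sqrt(2)*3^(3/4)*x/6)


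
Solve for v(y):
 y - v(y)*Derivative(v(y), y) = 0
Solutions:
 v(y) = -sqrt(C1 + y^2)
 v(y) = sqrt(C1 + y^2)


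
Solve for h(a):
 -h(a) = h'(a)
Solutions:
 h(a) = C1*exp(-a)


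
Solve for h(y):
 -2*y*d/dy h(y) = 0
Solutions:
 h(y) = C1


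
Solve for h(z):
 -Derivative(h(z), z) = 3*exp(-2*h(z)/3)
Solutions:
 h(z) = 3*log(-sqrt(C1 - 3*z)) - 3*log(3) + 3*log(6)/2
 h(z) = 3*log(C1 - 3*z)/2 - 3*log(3) + 3*log(6)/2


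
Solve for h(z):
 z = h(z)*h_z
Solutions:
 h(z) = -sqrt(C1 + z^2)
 h(z) = sqrt(C1 + z^2)


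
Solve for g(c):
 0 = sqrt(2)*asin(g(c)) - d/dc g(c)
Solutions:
 Integral(1/asin(_y), (_y, g(c))) = C1 + sqrt(2)*c


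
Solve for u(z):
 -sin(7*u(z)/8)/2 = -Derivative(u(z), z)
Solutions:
 -z/2 + 4*log(cos(7*u(z)/8) - 1)/7 - 4*log(cos(7*u(z)/8) + 1)/7 = C1


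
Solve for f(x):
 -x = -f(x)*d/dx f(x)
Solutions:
 f(x) = -sqrt(C1 + x^2)
 f(x) = sqrt(C1 + x^2)


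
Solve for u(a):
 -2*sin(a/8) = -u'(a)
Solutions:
 u(a) = C1 - 16*cos(a/8)


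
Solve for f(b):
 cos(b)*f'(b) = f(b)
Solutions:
 f(b) = C1*sqrt(sin(b) + 1)/sqrt(sin(b) - 1)


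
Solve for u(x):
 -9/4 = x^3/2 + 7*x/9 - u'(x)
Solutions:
 u(x) = C1 + x^4/8 + 7*x^2/18 + 9*x/4


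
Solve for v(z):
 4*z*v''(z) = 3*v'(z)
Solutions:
 v(z) = C1 + C2*z^(7/4)


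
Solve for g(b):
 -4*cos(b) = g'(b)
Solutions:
 g(b) = C1 - 4*sin(b)


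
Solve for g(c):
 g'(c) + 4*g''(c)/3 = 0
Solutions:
 g(c) = C1 + C2*exp(-3*c/4)


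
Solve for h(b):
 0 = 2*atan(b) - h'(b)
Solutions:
 h(b) = C1 + 2*b*atan(b) - log(b^2 + 1)


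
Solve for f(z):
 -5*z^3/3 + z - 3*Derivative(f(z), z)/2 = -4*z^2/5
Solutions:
 f(z) = C1 - 5*z^4/18 + 8*z^3/45 + z^2/3


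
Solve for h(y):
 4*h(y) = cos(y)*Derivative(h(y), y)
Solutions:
 h(y) = C1*(sin(y)^2 + 2*sin(y) + 1)/(sin(y)^2 - 2*sin(y) + 1)


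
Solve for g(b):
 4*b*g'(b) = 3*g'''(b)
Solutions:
 g(b) = C1 + Integral(C2*airyai(6^(2/3)*b/3) + C3*airybi(6^(2/3)*b/3), b)


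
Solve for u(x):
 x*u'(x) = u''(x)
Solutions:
 u(x) = C1 + C2*erfi(sqrt(2)*x/2)


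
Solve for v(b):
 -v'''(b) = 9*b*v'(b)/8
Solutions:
 v(b) = C1 + Integral(C2*airyai(-3^(2/3)*b/2) + C3*airybi(-3^(2/3)*b/2), b)


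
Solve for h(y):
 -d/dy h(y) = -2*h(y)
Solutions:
 h(y) = C1*exp(2*y)


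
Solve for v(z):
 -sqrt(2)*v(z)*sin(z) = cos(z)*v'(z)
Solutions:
 v(z) = C1*cos(z)^(sqrt(2))


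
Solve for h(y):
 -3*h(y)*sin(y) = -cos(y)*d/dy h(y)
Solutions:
 h(y) = C1/cos(y)^3


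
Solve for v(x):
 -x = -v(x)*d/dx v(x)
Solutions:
 v(x) = -sqrt(C1 + x^2)
 v(x) = sqrt(C1 + x^2)


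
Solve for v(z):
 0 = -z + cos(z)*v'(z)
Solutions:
 v(z) = C1 + Integral(z/cos(z), z)


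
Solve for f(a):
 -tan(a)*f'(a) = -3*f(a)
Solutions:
 f(a) = C1*sin(a)^3


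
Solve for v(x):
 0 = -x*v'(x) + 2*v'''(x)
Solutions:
 v(x) = C1 + Integral(C2*airyai(2^(2/3)*x/2) + C3*airybi(2^(2/3)*x/2), x)


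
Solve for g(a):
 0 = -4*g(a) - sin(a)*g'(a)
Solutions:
 g(a) = C1*(cos(a)^2 + 2*cos(a) + 1)/(cos(a)^2 - 2*cos(a) + 1)


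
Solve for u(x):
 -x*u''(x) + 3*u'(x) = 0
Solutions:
 u(x) = C1 + C2*x^4


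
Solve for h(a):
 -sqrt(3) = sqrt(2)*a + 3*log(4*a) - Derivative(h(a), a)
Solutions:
 h(a) = C1 + sqrt(2)*a^2/2 + 3*a*log(a) - 3*a + sqrt(3)*a + a*log(64)


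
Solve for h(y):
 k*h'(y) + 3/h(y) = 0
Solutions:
 h(y) = -sqrt(C1 - 6*y/k)
 h(y) = sqrt(C1 - 6*y/k)


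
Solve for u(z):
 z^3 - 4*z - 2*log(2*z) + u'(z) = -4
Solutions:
 u(z) = C1 - z^4/4 + 2*z^2 + 2*z*log(z) - 6*z + z*log(4)


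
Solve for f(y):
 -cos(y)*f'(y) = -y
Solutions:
 f(y) = C1 + Integral(y/cos(y), y)


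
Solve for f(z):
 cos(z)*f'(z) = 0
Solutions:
 f(z) = C1


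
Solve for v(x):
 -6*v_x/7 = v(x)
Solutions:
 v(x) = C1*exp(-7*x/6)


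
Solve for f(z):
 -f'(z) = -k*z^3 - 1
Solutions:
 f(z) = C1 + k*z^4/4 + z


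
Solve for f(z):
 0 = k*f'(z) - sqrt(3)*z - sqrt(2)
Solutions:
 f(z) = C1 + sqrt(3)*z^2/(2*k) + sqrt(2)*z/k


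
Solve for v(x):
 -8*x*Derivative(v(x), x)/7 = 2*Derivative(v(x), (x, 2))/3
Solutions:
 v(x) = C1 + C2*erf(sqrt(42)*x/7)


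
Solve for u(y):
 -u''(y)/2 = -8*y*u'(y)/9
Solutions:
 u(y) = C1 + C2*erfi(2*sqrt(2)*y/3)


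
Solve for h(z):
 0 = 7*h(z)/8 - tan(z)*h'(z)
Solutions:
 h(z) = C1*sin(z)^(7/8)


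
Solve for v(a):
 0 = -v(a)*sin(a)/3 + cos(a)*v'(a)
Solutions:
 v(a) = C1/cos(a)^(1/3)


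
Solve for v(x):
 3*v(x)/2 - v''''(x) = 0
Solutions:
 v(x) = C1*exp(-2^(3/4)*3^(1/4)*x/2) + C2*exp(2^(3/4)*3^(1/4)*x/2) + C3*sin(2^(3/4)*3^(1/4)*x/2) + C4*cos(2^(3/4)*3^(1/4)*x/2)


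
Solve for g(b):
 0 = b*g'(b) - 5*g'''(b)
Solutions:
 g(b) = C1 + Integral(C2*airyai(5^(2/3)*b/5) + C3*airybi(5^(2/3)*b/5), b)


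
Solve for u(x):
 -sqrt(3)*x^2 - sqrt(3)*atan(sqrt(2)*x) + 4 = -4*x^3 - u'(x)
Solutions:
 u(x) = C1 - x^4 + sqrt(3)*x^3/3 - 4*x + sqrt(3)*(x*atan(sqrt(2)*x) - sqrt(2)*log(2*x^2 + 1)/4)


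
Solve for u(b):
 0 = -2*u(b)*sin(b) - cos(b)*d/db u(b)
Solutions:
 u(b) = C1*cos(b)^2


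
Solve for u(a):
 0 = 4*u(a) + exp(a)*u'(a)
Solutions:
 u(a) = C1*exp(4*exp(-a))


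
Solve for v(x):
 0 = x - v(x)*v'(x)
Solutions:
 v(x) = -sqrt(C1 + x^2)
 v(x) = sqrt(C1 + x^2)


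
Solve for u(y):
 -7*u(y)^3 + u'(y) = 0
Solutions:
 u(y) = -sqrt(2)*sqrt(-1/(C1 + 7*y))/2
 u(y) = sqrt(2)*sqrt(-1/(C1 + 7*y))/2


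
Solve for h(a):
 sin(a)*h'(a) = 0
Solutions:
 h(a) = C1


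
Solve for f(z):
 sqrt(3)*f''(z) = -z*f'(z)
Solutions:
 f(z) = C1 + C2*erf(sqrt(2)*3^(3/4)*z/6)


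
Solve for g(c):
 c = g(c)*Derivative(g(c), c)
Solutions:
 g(c) = -sqrt(C1 + c^2)
 g(c) = sqrt(C1 + c^2)


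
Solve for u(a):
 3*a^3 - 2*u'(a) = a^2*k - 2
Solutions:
 u(a) = C1 + 3*a^4/8 - a^3*k/6 + a


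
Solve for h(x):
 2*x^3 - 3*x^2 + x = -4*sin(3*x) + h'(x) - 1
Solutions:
 h(x) = C1 + x^4/2 - x^3 + x^2/2 + x - 4*cos(3*x)/3


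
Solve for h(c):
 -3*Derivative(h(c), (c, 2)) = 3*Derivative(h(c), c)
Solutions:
 h(c) = C1 + C2*exp(-c)


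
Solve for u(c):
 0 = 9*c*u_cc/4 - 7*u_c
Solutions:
 u(c) = C1 + C2*c^(37/9)


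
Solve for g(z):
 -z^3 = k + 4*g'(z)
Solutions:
 g(z) = C1 - k*z/4 - z^4/16


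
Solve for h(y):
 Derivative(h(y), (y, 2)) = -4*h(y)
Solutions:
 h(y) = C1*sin(2*y) + C2*cos(2*y)


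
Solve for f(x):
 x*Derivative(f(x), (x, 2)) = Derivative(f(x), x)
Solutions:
 f(x) = C1 + C2*x^2


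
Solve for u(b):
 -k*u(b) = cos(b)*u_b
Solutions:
 u(b) = C1*exp(k*(log(sin(b) - 1) - log(sin(b) + 1))/2)


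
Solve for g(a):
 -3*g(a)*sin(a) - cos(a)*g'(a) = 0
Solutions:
 g(a) = C1*cos(a)^3


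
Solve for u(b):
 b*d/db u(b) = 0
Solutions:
 u(b) = C1


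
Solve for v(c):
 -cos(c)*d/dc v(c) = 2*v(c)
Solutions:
 v(c) = C1*(sin(c) - 1)/(sin(c) + 1)


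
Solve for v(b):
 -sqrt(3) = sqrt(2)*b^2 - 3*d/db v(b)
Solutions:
 v(b) = C1 + sqrt(2)*b^3/9 + sqrt(3)*b/3


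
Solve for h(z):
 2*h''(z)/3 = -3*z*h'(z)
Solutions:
 h(z) = C1 + C2*erf(3*z/2)


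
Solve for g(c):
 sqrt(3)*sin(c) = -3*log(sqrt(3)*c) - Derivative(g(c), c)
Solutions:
 g(c) = C1 - 3*c*log(c) - 3*c*log(3)/2 + 3*c + sqrt(3)*cos(c)


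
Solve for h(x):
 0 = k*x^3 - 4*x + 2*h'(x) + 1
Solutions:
 h(x) = C1 - k*x^4/8 + x^2 - x/2


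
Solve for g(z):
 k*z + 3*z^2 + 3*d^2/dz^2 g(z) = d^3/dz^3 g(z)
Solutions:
 g(z) = C1 + C2*z + C3*exp(3*z) - z^4/12 + z^3*(-k - 2)/18 + z^2*(-k - 2)/18


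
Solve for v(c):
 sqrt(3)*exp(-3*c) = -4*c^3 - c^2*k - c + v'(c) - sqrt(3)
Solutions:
 v(c) = C1 + c^4 + c^3*k/3 + c^2/2 + sqrt(3)*c - sqrt(3)*exp(-3*c)/3


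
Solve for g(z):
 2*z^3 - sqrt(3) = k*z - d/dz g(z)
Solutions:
 g(z) = C1 + k*z^2/2 - z^4/2 + sqrt(3)*z


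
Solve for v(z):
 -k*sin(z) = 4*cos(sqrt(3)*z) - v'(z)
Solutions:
 v(z) = C1 - k*cos(z) + 4*sqrt(3)*sin(sqrt(3)*z)/3


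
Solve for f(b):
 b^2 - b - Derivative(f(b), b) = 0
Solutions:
 f(b) = C1 + b^3/3 - b^2/2


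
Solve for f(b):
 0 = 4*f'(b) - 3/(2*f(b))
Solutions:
 f(b) = -sqrt(C1 + 3*b)/2
 f(b) = sqrt(C1 + 3*b)/2


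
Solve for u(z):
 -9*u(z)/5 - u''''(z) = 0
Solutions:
 u(z) = (C1*sin(5^(3/4)*sqrt(6)*z/10) + C2*cos(5^(3/4)*sqrt(6)*z/10))*exp(-5^(3/4)*sqrt(6)*z/10) + (C3*sin(5^(3/4)*sqrt(6)*z/10) + C4*cos(5^(3/4)*sqrt(6)*z/10))*exp(5^(3/4)*sqrt(6)*z/10)


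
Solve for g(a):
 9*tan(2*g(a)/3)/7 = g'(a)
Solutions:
 g(a) = -3*asin(C1*exp(6*a/7))/2 + 3*pi/2
 g(a) = 3*asin(C1*exp(6*a/7))/2


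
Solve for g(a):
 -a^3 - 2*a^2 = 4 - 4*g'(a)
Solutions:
 g(a) = C1 + a^4/16 + a^3/6 + a


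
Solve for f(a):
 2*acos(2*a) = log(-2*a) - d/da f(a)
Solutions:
 f(a) = C1 + a*log(-a) - 2*a*acos(2*a) - a + a*log(2) + sqrt(1 - 4*a^2)


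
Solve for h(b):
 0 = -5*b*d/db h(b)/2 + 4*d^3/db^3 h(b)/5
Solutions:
 h(b) = C1 + Integral(C2*airyai(5^(2/3)*b/2) + C3*airybi(5^(2/3)*b/2), b)


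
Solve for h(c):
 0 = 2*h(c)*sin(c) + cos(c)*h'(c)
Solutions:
 h(c) = C1*cos(c)^2


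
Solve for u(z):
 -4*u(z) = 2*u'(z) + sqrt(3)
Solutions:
 u(z) = C1*exp(-2*z) - sqrt(3)/4


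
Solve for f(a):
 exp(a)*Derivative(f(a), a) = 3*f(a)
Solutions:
 f(a) = C1*exp(-3*exp(-a))


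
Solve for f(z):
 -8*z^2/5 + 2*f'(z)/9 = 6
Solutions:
 f(z) = C1 + 12*z^3/5 + 27*z


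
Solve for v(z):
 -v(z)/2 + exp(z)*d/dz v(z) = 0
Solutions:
 v(z) = C1*exp(-exp(-z)/2)


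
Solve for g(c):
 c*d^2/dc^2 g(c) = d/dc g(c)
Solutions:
 g(c) = C1 + C2*c^2


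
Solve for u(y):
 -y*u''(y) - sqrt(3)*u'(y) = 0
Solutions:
 u(y) = C1 + C2*y^(1 - sqrt(3))


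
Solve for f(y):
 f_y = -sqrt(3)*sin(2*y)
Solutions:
 f(y) = C1 + sqrt(3)*cos(2*y)/2


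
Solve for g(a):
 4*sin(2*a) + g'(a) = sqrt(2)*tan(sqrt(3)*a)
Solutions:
 g(a) = C1 - sqrt(6)*log(cos(sqrt(3)*a))/3 + 2*cos(2*a)


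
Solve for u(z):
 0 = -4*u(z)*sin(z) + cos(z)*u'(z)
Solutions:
 u(z) = C1/cos(z)^4


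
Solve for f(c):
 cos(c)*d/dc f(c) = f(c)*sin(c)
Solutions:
 f(c) = C1/cos(c)


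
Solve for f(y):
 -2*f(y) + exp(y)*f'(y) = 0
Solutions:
 f(y) = C1*exp(-2*exp(-y))


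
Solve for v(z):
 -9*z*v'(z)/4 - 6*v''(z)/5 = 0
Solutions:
 v(z) = C1 + C2*erf(sqrt(15)*z/4)


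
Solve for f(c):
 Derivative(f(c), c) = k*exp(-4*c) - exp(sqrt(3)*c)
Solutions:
 f(c) = C1 - k*exp(-4*c)/4 - sqrt(3)*exp(sqrt(3)*c)/3


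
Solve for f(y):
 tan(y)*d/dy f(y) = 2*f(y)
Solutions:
 f(y) = C1*sin(y)^2


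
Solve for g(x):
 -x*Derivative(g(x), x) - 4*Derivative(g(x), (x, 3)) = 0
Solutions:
 g(x) = C1 + Integral(C2*airyai(-2^(1/3)*x/2) + C3*airybi(-2^(1/3)*x/2), x)


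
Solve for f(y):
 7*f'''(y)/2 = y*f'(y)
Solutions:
 f(y) = C1 + Integral(C2*airyai(2^(1/3)*7^(2/3)*y/7) + C3*airybi(2^(1/3)*7^(2/3)*y/7), y)


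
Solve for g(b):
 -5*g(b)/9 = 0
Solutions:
 g(b) = 0


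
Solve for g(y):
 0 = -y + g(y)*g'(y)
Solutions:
 g(y) = -sqrt(C1 + y^2)
 g(y) = sqrt(C1 + y^2)


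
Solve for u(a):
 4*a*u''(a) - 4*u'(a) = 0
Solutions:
 u(a) = C1 + C2*a^2


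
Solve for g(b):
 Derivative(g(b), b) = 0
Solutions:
 g(b) = C1


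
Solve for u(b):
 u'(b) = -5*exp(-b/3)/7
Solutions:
 u(b) = C1 + 15*exp(-b/3)/7


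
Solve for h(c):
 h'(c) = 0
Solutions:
 h(c) = C1


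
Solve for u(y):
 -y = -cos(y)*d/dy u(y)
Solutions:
 u(y) = C1 + Integral(y/cos(y), y)


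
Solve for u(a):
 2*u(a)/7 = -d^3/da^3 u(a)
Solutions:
 u(a) = C3*exp(-2^(1/3)*7^(2/3)*a/7) + (C1*sin(2^(1/3)*sqrt(3)*7^(2/3)*a/14) + C2*cos(2^(1/3)*sqrt(3)*7^(2/3)*a/14))*exp(2^(1/3)*7^(2/3)*a/14)


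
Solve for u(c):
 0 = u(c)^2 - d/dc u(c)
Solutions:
 u(c) = -1/(C1 + c)


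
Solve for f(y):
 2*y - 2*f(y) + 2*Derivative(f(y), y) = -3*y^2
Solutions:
 f(y) = C1*exp(y) + 3*y^2/2 + 4*y + 4


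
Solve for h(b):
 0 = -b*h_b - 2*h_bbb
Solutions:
 h(b) = C1 + Integral(C2*airyai(-2^(2/3)*b/2) + C3*airybi(-2^(2/3)*b/2), b)


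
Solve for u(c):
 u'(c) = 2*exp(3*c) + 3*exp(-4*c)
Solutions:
 u(c) = C1 + 2*exp(3*c)/3 - 3*exp(-4*c)/4


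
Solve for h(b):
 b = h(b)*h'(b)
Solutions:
 h(b) = -sqrt(C1 + b^2)
 h(b) = sqrt(C1 + b^2)


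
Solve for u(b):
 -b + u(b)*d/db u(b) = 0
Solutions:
 u(b) = -sqrt(C1 + b^2)
 u(b) = sqrt(C1 + b^2)


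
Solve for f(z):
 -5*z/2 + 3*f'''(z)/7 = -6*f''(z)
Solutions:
 f(z) = C1 + C2*z + C3*exp(-14*z) + 5*z^3/72 - 5*z^2/336


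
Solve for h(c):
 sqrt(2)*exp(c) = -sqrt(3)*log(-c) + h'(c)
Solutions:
 h(c) = C1 + sqrt(3)*c*log(-c) - sqrt(3)*c + sqrt(2)*exp(c)


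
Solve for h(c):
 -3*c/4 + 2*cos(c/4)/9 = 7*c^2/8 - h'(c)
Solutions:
 h(c) = C1 + 7*c^3/24 + 3*c^2/8 - 8*sin(c/4)/9


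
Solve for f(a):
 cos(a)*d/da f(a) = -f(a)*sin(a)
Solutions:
 f(a) = C1*cos(a)


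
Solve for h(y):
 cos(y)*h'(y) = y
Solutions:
 h(y) = C1 + Integral(y/cos(y), y)


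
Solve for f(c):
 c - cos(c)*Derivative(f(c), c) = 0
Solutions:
 f(c) = C1 + Integral(c/cos(c), c)


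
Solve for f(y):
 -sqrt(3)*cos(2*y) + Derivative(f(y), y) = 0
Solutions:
 f(y) = C1 + sqrt(3)*sin(2*y)/2


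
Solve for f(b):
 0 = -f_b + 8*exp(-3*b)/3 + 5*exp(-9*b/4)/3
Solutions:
 f(b) = C1 - 8*exp(-3*b)/9 - 20*exp(-9*b/4)/27


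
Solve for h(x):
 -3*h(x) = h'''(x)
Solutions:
 h(x) = C3*exp(-3^(1/3)*x) + (C1*sin(3^(5/6)*x/2) + C2*cos(3^(5/6)*x/2))*exp(3^(1/3)*x/2)


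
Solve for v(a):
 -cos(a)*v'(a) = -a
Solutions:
 v(a) = C1 + Integral(a/cos(a), a)


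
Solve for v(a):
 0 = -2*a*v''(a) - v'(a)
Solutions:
 v(a) = C1 + C2*sqrt(a)


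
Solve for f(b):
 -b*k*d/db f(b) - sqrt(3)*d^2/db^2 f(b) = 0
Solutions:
 f(b) = Piecewise((-sqrt(2)*3^(1/4)*sqrt(pi)*C1*erf(sqrt(2)*3^(3/4)*b*sqrt(k)/6)/(2*sqrt(k)) - C2, (k > 0) | (k < 0)), (-C1*b - C2, True))
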